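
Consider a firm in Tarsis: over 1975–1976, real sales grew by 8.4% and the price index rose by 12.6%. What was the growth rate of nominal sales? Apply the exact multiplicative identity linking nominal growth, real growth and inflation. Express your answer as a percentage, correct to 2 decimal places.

(1 + g_nom) = (1 + g_real)(1 + π) = 1.0840 × 1.1260 = 1.22058.

22.06%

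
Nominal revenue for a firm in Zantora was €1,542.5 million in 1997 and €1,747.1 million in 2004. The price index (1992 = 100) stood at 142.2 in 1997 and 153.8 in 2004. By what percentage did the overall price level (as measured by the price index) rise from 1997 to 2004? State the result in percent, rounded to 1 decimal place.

Price-level change = 153.8 / 142.2 − 1 = 0.0816.

8.2%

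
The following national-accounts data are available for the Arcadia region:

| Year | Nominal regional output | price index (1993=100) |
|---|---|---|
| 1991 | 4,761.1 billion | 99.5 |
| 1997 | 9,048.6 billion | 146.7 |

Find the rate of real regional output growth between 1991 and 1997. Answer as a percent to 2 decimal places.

Real regional output 1991 = 4761.1 / 0.995 = 4785.03.
Real regional output 1997 = 9048.6 / 1.467 = 6168.10.
Real growth = 6168.10 / 4785.03 − 1 = 0.2890.

28.90%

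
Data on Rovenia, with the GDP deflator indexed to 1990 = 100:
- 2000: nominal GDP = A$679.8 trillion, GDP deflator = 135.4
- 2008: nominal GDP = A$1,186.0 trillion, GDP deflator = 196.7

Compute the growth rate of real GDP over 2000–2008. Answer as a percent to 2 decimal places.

20.09%

Real GDP 2000 = 679.8 / 1.354 = 502.07.
Real GDP 2008 = 1186.0 / 1.967 = 602.95.
Real growth = 602.95 / 502.07 − 1 = 0.2009.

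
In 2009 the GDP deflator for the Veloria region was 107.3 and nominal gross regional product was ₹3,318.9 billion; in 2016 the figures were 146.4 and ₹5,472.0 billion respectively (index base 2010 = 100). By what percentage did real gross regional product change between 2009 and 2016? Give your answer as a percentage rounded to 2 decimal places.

20.84%

Real gross regional product 2009 = 3318.9 / 1.073 = 3093.10.
Real gross regional product 2016 = 5472.0 / 1.464 = 3737.70.
Real growth = 3737.70 / 3093.10 − 1 = 0.2084.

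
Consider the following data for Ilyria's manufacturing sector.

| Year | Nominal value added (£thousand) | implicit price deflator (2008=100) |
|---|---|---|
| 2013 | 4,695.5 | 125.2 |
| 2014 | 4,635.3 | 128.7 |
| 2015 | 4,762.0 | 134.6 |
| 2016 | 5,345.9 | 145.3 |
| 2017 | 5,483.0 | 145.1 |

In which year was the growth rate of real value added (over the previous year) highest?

2014: real = 4635.3/1.287 = 3601.63; growth vs 2013 (3750.40) = -3.97%.
2015: real = 4762.0/1.346 = 3537.89; growth vs 2014 (3601.63) = -1.77%.
2016: real = 5345.9/1.453 = 3679.22; growth vs 2015 (3537.89) = 3.99%.
2017: real = 5483.0/1.451 = 3778.77; growth vs 2016 (3679.22) = 2.71%.

2016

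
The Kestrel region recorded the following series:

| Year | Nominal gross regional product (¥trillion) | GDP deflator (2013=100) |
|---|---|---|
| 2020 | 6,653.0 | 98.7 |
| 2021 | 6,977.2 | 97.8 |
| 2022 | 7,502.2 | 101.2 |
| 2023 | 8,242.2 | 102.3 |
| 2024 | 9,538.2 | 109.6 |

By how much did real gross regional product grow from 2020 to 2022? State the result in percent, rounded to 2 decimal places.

Real gross regional product 2020 = 6653.0/0.987 = 6740.63.
Real gross regional product 2022 = 7502.2/1.012 = 7413.24.
Change = 7413.24/6740.63 − 1 = 0.0998.

9.98%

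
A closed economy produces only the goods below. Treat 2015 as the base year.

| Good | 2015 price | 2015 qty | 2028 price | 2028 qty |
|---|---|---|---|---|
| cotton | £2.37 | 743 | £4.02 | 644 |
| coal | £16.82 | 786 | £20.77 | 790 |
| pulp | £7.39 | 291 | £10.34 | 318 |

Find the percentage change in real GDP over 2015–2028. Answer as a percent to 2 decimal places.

0.19%

Real GDP 2015 = Nominal GDP 2015 = 2.37·743 + 16.82·786 + 7.39·291 = 17131.92.
Real GDP 2028 (at 2015 prices) = 2.37·644 + 16.82·790 + 7.39·318 = 17164.10.
Real growth = 17164.10/17131.92 − 1 = 0.0019.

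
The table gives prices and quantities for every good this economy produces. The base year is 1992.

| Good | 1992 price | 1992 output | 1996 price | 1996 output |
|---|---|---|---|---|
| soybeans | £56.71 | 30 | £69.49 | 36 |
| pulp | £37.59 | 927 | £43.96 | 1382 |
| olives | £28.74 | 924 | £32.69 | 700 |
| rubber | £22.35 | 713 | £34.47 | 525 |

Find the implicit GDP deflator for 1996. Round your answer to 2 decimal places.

Nominal GDP 1996 = 69.49·36 + 43.96·1382 + 32.69·700 + 34.47·525 = 104234.11.
Real GDP 1996 (at 1992 prices) = 56.71·36 + 37.59·1382 + 28.74·700 + 22.35·525 = 85842.69.
Deflator = Nominal/Real × 100 = 104234.11/85842.69 × 100 = 121.425.

121.42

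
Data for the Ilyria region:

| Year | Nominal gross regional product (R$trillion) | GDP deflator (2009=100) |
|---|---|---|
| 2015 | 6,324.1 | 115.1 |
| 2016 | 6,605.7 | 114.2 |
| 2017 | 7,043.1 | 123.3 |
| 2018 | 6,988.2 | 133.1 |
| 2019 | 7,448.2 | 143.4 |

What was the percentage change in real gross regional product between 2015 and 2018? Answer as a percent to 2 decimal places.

Real gross regional product 2015 = 6324.1/1.151 = 5494.44.
Real gross regional product 2018 = 6988.2/1.331 = 5250.34.
Change = 5250.34/5494.44 − 1 = -0.0444.

-4.44%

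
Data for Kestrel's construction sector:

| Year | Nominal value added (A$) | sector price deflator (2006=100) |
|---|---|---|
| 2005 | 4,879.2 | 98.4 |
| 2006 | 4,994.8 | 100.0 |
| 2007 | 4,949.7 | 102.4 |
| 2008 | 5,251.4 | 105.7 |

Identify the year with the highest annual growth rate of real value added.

2006: real = 4994.8/1.000 = 4994.80; growth vs 2005 (4958.54) = 0.73%.
2007: real = 4949.7/1.024 = 4833.69; growth vs 2006 (4994.80) = -3.23%.
2008: real = 5251.4/1.057 = 4968.21; growth vs 2007 (4833.69) = 2.78%.

2008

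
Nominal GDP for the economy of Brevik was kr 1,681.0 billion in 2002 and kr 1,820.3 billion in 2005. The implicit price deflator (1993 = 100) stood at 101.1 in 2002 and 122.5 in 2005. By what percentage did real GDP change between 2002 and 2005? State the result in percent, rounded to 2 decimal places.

Deflate each year: 2002 → 1681.0/1.011 = 1662.71; 2005 → 1820.3/1.225 = 1485.96.
So real GDP changed by 1485.96/1662.71 − 1 = -0.1063, i.e. -10.63%.

-10.63%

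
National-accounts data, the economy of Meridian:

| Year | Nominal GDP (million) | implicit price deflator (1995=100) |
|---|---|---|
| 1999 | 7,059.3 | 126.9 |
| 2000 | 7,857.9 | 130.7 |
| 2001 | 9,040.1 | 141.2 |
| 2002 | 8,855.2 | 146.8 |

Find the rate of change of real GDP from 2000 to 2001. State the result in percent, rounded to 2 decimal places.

Real GDP 2000 = 7857.9/1.307 = 6012.17.
Real GDP 2001 = 9040.1/1.412 = 6402.34.
Change = 6402.34/6012.17 − 1 = 0.0649.

6.49%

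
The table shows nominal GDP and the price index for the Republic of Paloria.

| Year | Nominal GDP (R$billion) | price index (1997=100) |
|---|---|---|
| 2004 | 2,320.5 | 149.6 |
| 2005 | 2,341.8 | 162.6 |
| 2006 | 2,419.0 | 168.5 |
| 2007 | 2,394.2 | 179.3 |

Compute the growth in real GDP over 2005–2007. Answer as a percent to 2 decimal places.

-7.28%

Real GDP 2005 = 2341.8/1.626 = 1440.22.
Real GDP 2007 = 2394.2/1.793 = 1335.30.
Change = 1335.30/1440.22 − 1 = -0.0728.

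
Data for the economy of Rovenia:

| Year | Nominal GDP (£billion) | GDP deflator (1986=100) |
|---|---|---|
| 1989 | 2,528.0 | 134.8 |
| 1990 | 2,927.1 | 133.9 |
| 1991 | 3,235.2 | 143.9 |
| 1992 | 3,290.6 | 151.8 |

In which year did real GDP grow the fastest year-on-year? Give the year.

1990: real = 2927.1/1.339 = 2186.03; growth vs 1989 (1875.37) = 16.57%.
1991: real = 3235.2/1.439 = 2248.23; growth vs 1990 (2186.03) = 2.85%.
1992: real = 3290.6/1.518 = 2167.72; growth vs 1991 (2248.23) = -3.58%.

1990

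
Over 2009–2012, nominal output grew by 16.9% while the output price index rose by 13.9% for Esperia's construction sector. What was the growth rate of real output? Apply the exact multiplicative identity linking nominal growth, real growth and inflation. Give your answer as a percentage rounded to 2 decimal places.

(1 + g_nom) = (1 + g_real)(1 + π), so g_real = 1.1690 / 1.1390 − 1 = 0.02634.

2.63%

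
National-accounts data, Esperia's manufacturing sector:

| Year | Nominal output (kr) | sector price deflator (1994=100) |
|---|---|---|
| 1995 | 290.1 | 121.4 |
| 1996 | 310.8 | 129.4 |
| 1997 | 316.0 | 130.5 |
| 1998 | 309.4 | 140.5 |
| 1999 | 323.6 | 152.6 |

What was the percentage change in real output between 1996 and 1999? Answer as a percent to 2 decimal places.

-11.71%

Real output 1996 = 310.8/1.294 = 240.19.
Real output 1999 = 323.6/1.526 = 212.06.
Change = 212.06/240.19 − 1 = -0.1171.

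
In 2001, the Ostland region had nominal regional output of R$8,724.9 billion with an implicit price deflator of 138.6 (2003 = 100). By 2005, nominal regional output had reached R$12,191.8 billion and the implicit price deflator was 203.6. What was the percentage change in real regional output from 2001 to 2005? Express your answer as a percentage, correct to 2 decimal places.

Deflate each year: 2001 → 8724.9/1.386 = 6295.02; 2005 → 12191.8/2.036 = 5988.11.
So real regional output changed by 5988.11/6295.02 − 1 = -0.0488, i.e. -4.88%.

-4.88%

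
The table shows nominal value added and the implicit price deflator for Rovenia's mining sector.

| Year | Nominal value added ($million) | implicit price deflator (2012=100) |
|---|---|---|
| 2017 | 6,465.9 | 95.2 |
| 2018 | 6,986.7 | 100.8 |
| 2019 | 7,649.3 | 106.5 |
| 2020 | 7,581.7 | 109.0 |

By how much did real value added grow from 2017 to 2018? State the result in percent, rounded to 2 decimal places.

2.05%

Real value added 2017 = 6465.9/0.952 = 6791.91.
Real value added 2018 = 6986.7/1.008 = 6931.25.
Change = 6931.25/6791.91 − 1 = 0.0205.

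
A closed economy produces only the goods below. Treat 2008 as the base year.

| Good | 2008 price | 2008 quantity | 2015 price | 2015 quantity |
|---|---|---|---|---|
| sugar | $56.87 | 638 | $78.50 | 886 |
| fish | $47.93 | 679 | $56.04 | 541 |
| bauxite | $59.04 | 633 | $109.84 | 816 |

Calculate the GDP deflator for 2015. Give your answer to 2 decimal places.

Nominal GDP 2015 = 78.50·886 + 56.04·541 + 109.84·816 = 189498.08.
Real GDP 2015 (at 2008 prices) = 56.87·886 + 47.93·541 + 59.04·816 = 124493.59.
Deflator = Nominal/Real × 100 = 189498.08/124493.59 × 100 = 152.215.

152.22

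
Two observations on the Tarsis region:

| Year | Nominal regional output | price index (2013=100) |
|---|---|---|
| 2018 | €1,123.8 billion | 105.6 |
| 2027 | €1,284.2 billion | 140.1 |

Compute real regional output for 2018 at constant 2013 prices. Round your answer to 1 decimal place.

€1,064.2 billion

Real regional output = Nominal / (price index/100) = 1123.8 / 1.056 = 1064.20.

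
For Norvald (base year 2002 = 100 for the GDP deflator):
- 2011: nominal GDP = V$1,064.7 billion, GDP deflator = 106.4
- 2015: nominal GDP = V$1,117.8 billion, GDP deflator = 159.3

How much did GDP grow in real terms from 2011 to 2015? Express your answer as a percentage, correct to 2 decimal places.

-29.88%

Real GDP 2011 = 1064.7 / 1.064 = 1000.66.
Real GDP 2015 = 1117.8 / 1.593 = 701.69.
Real growth = 701.69 / 1000.66 − 1 = -0.2988.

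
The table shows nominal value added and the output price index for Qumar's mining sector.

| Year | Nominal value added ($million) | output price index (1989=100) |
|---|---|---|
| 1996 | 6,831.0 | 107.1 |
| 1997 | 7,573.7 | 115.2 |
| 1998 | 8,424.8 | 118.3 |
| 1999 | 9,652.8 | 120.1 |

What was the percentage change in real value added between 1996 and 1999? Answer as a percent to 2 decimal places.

26.01%

Real value added 1996 = 6831.0/1.071 = 6378.15.
Real value added 1999 = 9652.8/1.201 = 8037.30.
Change = 8037.30/6378.15 − 1 = 0.2601.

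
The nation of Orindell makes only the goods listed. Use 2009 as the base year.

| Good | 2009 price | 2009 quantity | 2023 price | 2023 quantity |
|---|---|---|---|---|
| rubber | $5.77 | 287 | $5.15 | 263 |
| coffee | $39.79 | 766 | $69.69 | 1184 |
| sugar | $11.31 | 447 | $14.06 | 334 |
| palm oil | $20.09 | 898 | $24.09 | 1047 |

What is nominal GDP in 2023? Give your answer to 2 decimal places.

$113785.68

Nominal GDP 2023 = Σ (p_2023 × q_2023) = 5.15·263 + 69.69·1184 + 14.06·334 + 24.09·1047 = 113785.68.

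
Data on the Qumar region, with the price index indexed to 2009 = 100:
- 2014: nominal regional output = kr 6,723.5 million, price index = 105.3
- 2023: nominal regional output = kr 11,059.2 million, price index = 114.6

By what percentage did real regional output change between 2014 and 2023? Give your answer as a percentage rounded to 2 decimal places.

Real regional output 2014 = 6723.5 / 1.053 = 6385.09.
Real regional output 2023 = 11059.2 / 1.146 = 9650.26.
Real growth = 9650.26 / 6385.09 − 1 = 0.5114.

51.14%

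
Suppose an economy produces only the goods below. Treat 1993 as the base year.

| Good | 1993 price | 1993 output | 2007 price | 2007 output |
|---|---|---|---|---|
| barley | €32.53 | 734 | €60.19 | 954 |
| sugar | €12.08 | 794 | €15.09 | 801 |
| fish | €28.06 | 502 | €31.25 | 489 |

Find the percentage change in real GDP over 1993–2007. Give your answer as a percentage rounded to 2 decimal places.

14.46%

Real GDP 1993 = Nominal GDP 1993 = 32.53·734 + 12.08·794 + 28.06·502 = 47554.66.
Real GDP 2007 (at 1993 prices) = 32.53·954 + 12.08·801 + 28.06·489 = 54431.04.
Real growth = 54431.04/47554.66 − 1 = 0.1446.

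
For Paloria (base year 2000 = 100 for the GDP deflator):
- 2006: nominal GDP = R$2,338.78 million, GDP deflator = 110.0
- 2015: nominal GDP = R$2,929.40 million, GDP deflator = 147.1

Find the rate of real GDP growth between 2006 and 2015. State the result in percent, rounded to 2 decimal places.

-6.34%

Real GDP 2006 = 2338.78 / 1.100 = 2126.16.
Real GDP 2015 = 2929.40 / 1.471 = 1991.43.
Real growth = 1991.43 / 2126.16 − 1 = -0.0634.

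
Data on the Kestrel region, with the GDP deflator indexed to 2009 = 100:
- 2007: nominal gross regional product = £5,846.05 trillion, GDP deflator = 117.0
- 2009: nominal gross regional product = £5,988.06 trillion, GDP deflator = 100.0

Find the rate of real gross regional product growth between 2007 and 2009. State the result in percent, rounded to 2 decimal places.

19.84%

Real gross regional product 2007 = 5846.05 / 1.170 = 4996.62.
Real gross regional product 2009 = 5988.06 / 1.000 = 5988.06.
Real growth = 5988.06 / 4996.62 − 1 = 0.1984.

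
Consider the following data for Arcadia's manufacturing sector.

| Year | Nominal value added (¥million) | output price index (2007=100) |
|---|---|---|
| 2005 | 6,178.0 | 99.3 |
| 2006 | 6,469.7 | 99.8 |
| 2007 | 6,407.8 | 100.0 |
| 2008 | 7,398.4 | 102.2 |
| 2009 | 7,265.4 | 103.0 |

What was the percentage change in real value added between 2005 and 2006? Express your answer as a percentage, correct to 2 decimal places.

4.20%

Real value added 2005 = 6178.0/0.993 = 6221.55.
Real value added 2006 = 6469.7/0.998 = 6482.67.
Change = 6482.67/6221.55 − 1 = 0.0420.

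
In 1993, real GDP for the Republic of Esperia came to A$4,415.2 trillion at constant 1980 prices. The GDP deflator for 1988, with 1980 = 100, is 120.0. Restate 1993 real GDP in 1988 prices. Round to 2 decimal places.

A$5,298.24 trillion

Real GDP in 1988 prices = Real GDP in 1980 prices × (P_1988/P_1980) = 4415.2 × 1.200 = 5298.24.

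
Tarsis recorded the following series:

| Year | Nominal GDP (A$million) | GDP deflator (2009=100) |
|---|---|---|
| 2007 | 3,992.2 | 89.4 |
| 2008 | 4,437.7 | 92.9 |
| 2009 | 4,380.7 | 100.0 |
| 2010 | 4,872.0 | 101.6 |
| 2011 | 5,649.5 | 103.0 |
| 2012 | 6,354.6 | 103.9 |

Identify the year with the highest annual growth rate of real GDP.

2011

2008: real = 4437.7/0.929 = 4776.86; growth vs 2007 (4465.55) = 6.97%.
2009: real = 4380.7/1.000 = 4380.70; growth vs 2008 (4776.86) = -8.29%.
2010: real = 4872.0/1.016 = 4795.28; growth vs 2009 (4380.70) = 9.46%.
2011: real = 5649.5/1.030 = 5484.95; growth vs 2010 (4795.28) = 14.38%.
2012: real = 6354.6/1.039 = 6116.07; growth vs 2011 (5484.95) = 11.51%.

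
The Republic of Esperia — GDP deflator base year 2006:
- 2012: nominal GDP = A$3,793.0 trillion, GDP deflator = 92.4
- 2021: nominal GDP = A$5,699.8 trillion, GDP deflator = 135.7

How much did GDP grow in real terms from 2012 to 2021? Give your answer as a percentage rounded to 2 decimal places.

Deflate each year: 2012 → 3793.0/0.924 = 4104.98; 2021 → 5699.8/1.357 = 4200.29.
So real GDP changed by 4200.29/4104.98 − 1 = 0.0232, i.e. 2.32%.

2.32%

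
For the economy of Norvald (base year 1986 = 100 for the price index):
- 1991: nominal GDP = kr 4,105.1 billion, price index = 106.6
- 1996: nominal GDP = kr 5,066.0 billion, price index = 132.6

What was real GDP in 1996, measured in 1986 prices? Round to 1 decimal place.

kr 3,820.5 billion

Real GDP = Nominal / (price index/100) = 5066.0 / 1.326 = 3820.51.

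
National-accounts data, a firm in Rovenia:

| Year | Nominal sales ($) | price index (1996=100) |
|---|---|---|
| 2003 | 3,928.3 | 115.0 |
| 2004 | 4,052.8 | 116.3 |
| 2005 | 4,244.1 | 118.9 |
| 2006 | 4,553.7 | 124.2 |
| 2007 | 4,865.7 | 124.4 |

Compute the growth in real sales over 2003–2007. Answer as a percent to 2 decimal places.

14.50%

Real sales 2003 = 3928.3/1.150 = 3415.91.
Real sales 2007 = 4865.7/1.244 = 3911.33.
Change = 3911.33/3415.91 − 1 = 0.1450.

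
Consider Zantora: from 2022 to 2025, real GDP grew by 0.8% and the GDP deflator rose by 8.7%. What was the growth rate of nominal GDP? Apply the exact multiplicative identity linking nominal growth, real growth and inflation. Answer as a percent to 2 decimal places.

9.57%

(1 + g_nom) = (1 + g_real)(1 + π) = 1.0080 × 1.0870 = 1.09570.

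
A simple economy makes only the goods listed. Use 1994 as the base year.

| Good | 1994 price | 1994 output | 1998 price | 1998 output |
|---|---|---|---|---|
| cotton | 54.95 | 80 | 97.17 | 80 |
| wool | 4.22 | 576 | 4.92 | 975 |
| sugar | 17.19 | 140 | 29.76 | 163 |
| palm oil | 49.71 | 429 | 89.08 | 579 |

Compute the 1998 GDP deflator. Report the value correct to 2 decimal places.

Nominal GDP 1998 = 97.17·80 + 4.92·975 + 29.76·163 + 89.08·579 = 68998.80.
Real GDP 1998 (at 1994 prices) = 54.95·80 + 4.22·975 + 17.19·163 + 49.71·579 = 40094.56.
Deflator = Nominal/Real × 100 = 68998.80/40094.56 × 100 = 172.090.

172.09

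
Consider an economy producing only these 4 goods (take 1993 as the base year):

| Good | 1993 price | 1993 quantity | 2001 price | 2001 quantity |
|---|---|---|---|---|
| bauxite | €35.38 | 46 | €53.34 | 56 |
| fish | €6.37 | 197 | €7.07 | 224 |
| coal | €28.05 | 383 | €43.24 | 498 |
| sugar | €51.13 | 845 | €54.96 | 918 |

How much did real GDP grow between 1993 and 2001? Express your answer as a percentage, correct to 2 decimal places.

13.17%

Real GDP 1993 = Nominal GDP 1993 = 35.38·46 + 6.37·197 + 28.05·383 + 51.13·845 = 56830.37.
Real GDP 2001 (at 1993 prices) = 35.38·56 + 6.37·224 + 28.05·498 + 51.13·918 = 64314.40.
Real growth = 64314.40/56830.37 − 1 = 0.1317.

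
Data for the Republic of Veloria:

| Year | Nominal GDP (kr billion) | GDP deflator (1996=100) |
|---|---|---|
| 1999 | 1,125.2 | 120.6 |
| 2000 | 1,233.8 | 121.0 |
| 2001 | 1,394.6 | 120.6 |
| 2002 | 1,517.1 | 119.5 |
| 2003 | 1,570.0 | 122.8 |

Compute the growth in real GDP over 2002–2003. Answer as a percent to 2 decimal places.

0.71%

Real GDP 2002 = 1517.1/1.195 = 1269.54.
Real GDP 2003 = 1570.0/1.228 = 1278.50.
Change = 1278.50/1269.54 − 1 = 0.0071.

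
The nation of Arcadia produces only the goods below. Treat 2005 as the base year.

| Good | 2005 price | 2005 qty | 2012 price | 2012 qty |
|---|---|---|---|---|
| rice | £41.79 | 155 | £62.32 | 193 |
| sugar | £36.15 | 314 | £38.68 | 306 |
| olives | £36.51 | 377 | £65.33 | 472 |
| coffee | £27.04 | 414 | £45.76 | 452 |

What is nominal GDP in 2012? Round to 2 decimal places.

Nominal GDP 2012 = Σ (p_2012 × q_2012) = 62.32·193 + 38.68·306 + 65.33·472 + 45.76·452 = 75383.12.

£75383.12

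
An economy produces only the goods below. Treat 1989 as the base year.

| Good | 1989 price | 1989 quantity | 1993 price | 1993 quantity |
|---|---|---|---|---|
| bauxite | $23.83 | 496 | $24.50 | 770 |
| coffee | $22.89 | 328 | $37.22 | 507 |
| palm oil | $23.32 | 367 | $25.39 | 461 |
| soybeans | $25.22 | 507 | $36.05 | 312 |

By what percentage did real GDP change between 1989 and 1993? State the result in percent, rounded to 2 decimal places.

Real GDP 1989 = Nominal GDP 1989 = 23.83·496 + 22.89·328 + 23.32·367 + 25.22·507 = 40672.58.
Real GDP 1993 (at 1989 prices) = 23.83·770 + 22.89·507 + 23.32·461 + 25.22·312 = 48573.49.
Real growth = 48573.49/40672.58 − 1 = 0.1943.

19.43%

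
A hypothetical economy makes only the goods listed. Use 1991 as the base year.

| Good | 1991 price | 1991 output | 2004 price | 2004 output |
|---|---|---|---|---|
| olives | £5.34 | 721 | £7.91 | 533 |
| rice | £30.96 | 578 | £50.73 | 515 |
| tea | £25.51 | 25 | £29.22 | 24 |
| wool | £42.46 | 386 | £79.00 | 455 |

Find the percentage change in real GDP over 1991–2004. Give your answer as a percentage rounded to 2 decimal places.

Real GDP 1991 = Nominal GDP 1991 = 5.34·721 + 30.96·578 + 25.51·25 + 42.46·386 = 38772.33.
Real GDP 2004 (at 1991 prices) = 5.34·533 + 30.96·515 + 25.51·24 + 42.46·455 = 38722.16.
Real growth = 38722.16/38772.33 − 1 = -0.0013.

-0.13%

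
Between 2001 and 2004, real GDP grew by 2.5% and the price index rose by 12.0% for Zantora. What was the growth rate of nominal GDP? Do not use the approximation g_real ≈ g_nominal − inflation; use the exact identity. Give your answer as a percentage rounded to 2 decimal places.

14.80%

(1 + g_nom) = (1 + g_real)(1 + π) = 1.0250 × 1.1200 = 1.14800.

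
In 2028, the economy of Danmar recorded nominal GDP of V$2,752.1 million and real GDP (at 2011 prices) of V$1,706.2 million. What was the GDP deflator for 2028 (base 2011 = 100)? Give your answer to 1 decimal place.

161.3

GDP deflator = (Nominal / Real) × 100 = 2752.1 / 1706.2 × 100 = 161.30.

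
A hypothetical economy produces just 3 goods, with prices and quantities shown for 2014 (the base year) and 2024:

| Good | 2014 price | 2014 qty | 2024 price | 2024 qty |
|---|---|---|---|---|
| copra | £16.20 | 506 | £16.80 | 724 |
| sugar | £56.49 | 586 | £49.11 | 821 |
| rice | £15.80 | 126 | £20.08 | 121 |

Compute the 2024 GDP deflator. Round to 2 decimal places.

91.49

Nominal GDP 2024 = 16.80·724 + 49.11·821 + 20.08·121 = 54912.19.
Real GDP 2024 (at 2014 prices) = 16.20·724 + 56.49·821 + 15.80·121 = 60018.89.
Deflator = Nominal/Real × 100 = 54912.19/60018.89 × 100 = 91.492.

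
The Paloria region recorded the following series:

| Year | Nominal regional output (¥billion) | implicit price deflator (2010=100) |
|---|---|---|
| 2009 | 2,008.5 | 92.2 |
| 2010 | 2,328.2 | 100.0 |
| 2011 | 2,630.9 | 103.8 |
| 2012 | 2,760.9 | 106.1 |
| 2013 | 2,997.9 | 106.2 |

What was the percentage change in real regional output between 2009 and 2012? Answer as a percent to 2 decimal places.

19.45%

Real regional output 2009 = 2008.5/0.922 = 2178.42.
Real regional output 2012 = 2760.9/1.061 = 2602.17.
Change = 2602.17/2178.42 − 1 = 0.1945.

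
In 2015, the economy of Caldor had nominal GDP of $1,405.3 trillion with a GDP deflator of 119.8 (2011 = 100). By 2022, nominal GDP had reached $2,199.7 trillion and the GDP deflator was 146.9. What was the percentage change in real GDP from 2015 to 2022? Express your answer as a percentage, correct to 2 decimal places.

27.65%

Deflate each year: 2015 → 1405.3/1.198 = 1173.04; 2022 → 2199.7/1.469 = 1497.41.
So real GDP changed by 1497.41/1173.04 − 1 = 0.2765, i.e. 27.65%.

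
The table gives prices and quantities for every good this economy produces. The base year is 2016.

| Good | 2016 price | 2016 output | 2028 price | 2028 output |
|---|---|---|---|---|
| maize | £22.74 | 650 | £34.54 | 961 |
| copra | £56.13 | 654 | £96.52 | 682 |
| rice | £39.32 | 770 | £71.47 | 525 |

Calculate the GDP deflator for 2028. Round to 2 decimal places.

169.04

Nominal GDP 2028 = 34.54·961 + 96.52·682 + 71.47·525 = 136541.33.
Real GDP 2028 (at 2016 prices) = 22.74·961 + 56.13·682 + 39.32·525 = 80776.80.
Deflator = Nominal/Real × 100 = 136541.33/80776.80 × 100 = 169.035.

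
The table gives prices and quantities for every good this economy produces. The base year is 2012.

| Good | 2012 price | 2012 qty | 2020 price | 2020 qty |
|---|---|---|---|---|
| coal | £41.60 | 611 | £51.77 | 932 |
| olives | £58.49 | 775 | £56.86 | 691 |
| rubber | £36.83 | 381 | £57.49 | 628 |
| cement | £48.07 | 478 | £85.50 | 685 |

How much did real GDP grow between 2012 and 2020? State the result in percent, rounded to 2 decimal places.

25.51%

Real GDP 2012 = Nominal GDP 2012 = 41.60·611 + 58.49·775 + 36.83·381 + 48.07·478 = 107757.04.
Real GDP 2020 (at 2012 prices) = 41.60·932 + 58.49·691 + 36.83·628 + 48.07·685 = 135244.98.
Real growth = 135244.98/107757.04 − 1 = 0.2551.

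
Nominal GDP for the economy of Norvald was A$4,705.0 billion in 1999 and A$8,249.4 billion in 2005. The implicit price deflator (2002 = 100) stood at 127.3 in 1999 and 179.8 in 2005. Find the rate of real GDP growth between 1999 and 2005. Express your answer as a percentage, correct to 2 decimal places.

24.14%

Deflate each year: 1999 → 4705.0/1.273 = 3695.99; 2005 → 8249.4/1.798 = 4588.10.
So real GDP changed by 4588.10/3695.99 − 1 = 0.2414, i.e. 24.14%.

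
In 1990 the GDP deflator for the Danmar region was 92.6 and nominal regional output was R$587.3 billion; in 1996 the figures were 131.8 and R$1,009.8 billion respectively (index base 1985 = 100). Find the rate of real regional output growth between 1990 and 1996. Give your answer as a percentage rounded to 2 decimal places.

20.80%

Deflate each year: 1990 → 587.3/0.926 = 634.23; 1996 → 1009.8/1.318 = 766.16.
So real regional output changed by 766.16/634.23 − 1 = 0.2080, i.e. 20.80%.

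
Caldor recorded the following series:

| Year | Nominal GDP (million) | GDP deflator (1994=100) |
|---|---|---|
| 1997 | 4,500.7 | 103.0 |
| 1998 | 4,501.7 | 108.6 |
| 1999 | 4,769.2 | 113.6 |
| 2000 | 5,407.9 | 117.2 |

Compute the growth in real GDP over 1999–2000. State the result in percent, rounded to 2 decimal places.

Real GDP 1999 = 4769.2/1.136 = 4198.24.
Real GDP 2000 = 5407.9/1.172 = 4614.25.
Change = 4614.25/4198.24 − 1 = 0.0991.

9.91%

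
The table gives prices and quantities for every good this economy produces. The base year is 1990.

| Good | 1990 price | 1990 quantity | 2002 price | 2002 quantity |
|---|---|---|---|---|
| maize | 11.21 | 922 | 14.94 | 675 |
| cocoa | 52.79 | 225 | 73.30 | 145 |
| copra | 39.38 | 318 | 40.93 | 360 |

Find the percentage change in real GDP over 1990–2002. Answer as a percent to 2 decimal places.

Real GDP 1990 = Nominal GDP 1990 = 11.21·922 + 52.79·225 + 39.38·318 = 34736.21.
Real GDP 2002 (at 1990 prices) = 11.21·675 + 52.79·145 + 39.38·360 = 29398.10.
Real growth = 29398.10/34736.21 − 1 = -0.1537.

-15.37%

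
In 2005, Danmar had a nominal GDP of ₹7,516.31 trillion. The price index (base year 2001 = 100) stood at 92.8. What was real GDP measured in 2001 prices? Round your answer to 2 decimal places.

₹8,099.47 trillion

Real GDP = Nominal / (price index/100) = 7516.31 / 0.928 = 8099.47.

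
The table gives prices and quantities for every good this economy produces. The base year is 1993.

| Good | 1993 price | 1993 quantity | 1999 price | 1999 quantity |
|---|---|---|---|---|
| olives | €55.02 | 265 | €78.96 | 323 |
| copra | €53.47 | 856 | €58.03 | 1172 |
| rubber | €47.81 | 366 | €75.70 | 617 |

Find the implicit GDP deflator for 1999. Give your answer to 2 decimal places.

Nominal GDP 1999 = 78.96·323 + 58.03·1172 + 75.70·617 = 140222.14.
Real GDP 1999 (at 1993 prices) = 55.02·323 + 53.47·1172 + 47.81·617 = 109937.07.
Deflator = Nominal/Real × 100 = 140222.14/109937.07 × 100 = 127.548.

127.55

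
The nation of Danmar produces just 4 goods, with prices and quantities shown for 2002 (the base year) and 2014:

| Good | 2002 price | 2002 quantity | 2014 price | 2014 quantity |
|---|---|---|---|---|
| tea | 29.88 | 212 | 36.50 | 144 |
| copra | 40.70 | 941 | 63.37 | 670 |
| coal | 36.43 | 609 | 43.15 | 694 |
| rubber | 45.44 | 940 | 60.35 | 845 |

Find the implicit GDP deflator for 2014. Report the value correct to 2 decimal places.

Nominal GDP 2014 = 36.50·144 + 63.37·670 + 43.15·694 + 60.35·845 = 128655.75.
Real GDP 2014 (at 2002 prices) = 29.88·144 + 40.70·670 + 36.43·694 + 45.44·845 = 95250.94.
Deflator = Nominal/Real × 100 = 128655.75/95250.94 × 100 = 135.070.

135.07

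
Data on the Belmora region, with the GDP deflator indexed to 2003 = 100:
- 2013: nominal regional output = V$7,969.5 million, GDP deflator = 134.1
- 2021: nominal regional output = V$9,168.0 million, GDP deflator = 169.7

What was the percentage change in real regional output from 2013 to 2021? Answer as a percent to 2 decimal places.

Deflate each year: 2013 → 7969.5/1.341 = 5942.95; 2021 → 9168.0/1.697 = 5402.47.
So real regional output changed by 5402.47/5942.95 − 1 = -0.0909, i.e. -9.09%.

-9.09%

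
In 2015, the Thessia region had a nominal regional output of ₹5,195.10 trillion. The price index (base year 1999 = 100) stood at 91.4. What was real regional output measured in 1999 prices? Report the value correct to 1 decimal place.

Real regional output = Nominal / (price index/100) = 5195.10 / 0.914 = 5683.92.

₹5,683.9 trillion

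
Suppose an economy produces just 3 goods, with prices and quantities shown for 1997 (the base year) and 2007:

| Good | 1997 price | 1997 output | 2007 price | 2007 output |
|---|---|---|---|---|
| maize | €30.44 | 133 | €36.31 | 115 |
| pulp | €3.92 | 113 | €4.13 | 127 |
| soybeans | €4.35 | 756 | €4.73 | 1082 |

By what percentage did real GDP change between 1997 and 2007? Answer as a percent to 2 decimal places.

Real GDP 1997 = Nominal GDP 1997 = 30.44·133 + 3.92·113 + 4.35·756 = 7780.08.
Real GDP 2007 (at 1997 prices) = 30.44·115 + 3.92·127 + 4.35·1082 = 8705.14.
Real growth = 8705.14/7780.08 − 1 = 0.1189.

11.89%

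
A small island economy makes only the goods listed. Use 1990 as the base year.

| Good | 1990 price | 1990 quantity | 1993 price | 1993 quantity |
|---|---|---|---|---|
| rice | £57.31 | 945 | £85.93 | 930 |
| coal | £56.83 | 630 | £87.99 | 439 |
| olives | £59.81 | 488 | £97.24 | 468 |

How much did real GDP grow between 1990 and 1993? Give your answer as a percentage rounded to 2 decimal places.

-10.84%

Real GDP 1990 = Nominal GDP 1990 = 57.31·945 + 56.83·630 + 59.81·488 = 119148.13.
Real GDP 1993 (at 1990 prices) = 57.31·930 + 56.83·439 + 59.81·468 = 106237.75.
Real growth = 106237.75/119148.13 − 1 = -0.1084.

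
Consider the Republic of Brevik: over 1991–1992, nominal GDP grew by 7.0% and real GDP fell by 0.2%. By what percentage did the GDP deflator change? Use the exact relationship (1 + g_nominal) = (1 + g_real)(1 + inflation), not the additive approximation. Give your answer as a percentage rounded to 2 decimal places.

(1 + g_nom) = (1 + g_real)(1 + π), so π = 1.0700 / 0.9980 − 1 = 0.07214.

7.21%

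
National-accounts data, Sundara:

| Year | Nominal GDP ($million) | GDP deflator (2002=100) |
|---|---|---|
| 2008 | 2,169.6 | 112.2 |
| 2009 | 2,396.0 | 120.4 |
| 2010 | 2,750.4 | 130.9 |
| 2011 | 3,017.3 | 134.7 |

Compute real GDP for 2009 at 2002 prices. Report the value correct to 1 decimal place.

$1,990.0 million

Real GDP 2009 = 2396.0 / 1.204 = 1990.03.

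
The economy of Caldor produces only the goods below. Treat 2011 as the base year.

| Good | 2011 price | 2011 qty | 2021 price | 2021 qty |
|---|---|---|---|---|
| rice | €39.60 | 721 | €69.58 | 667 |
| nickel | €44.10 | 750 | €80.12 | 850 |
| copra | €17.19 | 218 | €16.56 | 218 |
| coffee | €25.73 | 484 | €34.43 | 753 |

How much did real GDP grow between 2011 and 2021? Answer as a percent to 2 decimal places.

11.81%

Real GDP 2011 = Nominal GDP 2011 = 39.60·721 + 44.10·750 + 17.19·218 + 25.73·484 = 77827.34.
Real GDP 2021 (at 2011 prices) = 39.60·667 + 44.10·850 + 17.19·218 + 25.73·753 = 87020.31.
Real growth = 87020.31/77827.34 − 1 = 0.1181.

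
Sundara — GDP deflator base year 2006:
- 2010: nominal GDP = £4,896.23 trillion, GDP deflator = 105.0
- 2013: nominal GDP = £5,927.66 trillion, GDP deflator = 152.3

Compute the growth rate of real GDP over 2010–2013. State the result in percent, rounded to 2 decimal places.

Deflate each year: 2010 → 4896.23/1.050 = 4663.08; 2013 → 5927.66/1.523 = 3892.09.
So real GDP changed by 3892.09/4663.08 − 1 = -0.1653, i.e. -16.53%.

-16.53%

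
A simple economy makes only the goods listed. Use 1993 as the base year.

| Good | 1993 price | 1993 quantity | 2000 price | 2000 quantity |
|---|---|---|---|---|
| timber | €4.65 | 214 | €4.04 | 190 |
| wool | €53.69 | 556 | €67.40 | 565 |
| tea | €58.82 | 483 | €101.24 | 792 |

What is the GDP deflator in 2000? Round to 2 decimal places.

152.99

Nominal GDP 2000 = 4.04·190 + 67.40·565 + 101.24·792 = 119030.68.
Real GDP 2000 (at 1993 prices) = 4.65·190 + 53.69·565 + 58.82·792 = 77803.79.
Deflator = Nominal/Real × 100 = 119030.68/77803.79 × 100 = 152.988.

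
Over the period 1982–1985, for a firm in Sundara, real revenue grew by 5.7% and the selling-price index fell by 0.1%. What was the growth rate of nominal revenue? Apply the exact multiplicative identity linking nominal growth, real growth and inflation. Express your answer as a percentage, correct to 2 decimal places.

5.59%

(1 + g_nom) = (1 + g_real)(1 + π) = 1.0570 × 0.9990 = 1.05594.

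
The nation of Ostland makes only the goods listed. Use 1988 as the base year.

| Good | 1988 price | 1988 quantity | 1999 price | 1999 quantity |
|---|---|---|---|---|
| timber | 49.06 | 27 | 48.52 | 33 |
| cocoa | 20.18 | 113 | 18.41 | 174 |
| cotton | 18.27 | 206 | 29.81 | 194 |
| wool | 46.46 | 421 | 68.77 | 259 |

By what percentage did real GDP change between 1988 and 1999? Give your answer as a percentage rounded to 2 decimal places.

-23.10%

Real GDP 1988 = Nominal GDP 1988 = 49.06·27 + 20.18·113 + 18.27·206 + 46.46·421 = 26928.24.
Real GDP 1999 (at 1988 prices) = 49.06·33 + 20.18·174 + 18.27·194 + 46.46·259 = 20707.82.
Real growth = 20707.82/26928.24 − 1 = -0.2310.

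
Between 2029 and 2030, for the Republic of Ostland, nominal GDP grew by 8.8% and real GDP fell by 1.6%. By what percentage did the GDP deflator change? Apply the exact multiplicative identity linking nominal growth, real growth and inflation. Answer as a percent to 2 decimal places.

(1 + g_nom) = (1 + g_real)(1 + π), so π = 1.0880 / 0.9840 − 1 = 0.10569.

10.57%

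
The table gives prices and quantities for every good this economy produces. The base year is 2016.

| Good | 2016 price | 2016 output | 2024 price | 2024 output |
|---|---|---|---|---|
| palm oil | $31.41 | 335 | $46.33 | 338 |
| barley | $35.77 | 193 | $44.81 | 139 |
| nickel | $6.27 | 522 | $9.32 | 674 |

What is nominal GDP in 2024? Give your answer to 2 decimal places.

Nominal GDP 2024 = Σ (p_2024 × q_2024) = 46.33·338 + 44.81·139 + 9.32·674 = 28169.81.

$28169.81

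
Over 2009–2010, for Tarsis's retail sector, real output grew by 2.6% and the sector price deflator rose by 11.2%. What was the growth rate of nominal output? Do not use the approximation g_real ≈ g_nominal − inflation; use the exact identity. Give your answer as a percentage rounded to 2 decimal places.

14.09%

(1 + g_nom) = (1 + g_real)(1 + π) = 1.0260 × 1.1120 = 1.14091.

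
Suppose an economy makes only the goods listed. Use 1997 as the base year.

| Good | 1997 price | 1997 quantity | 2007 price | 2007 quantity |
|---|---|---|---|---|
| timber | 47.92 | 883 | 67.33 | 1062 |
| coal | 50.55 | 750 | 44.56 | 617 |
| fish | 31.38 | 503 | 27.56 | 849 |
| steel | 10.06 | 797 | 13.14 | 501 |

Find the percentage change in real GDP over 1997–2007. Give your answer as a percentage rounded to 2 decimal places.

Real GDP 1997 = Nominal GDP 1997 = 47.92·883 + 50.55·750 + 31.38·503 + 10.06·797 = 104027.82.
Real GDP 2007 (at 1997 prices) = 47.92·1062 + 50.55·617 + 31.38·849 + 10.06·501 = 113762.07.
Real growth = 113762.07/104027.82 − 1 = 0.0936.

9.36%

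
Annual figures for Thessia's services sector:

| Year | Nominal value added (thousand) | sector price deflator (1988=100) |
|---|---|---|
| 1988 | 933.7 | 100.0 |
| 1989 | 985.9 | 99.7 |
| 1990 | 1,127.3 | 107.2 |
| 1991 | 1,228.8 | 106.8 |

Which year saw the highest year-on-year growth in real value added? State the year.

1989: real = 985.9/0.997 = 988.87; growth vs 1988 (933.70) = 5.91%.
1990: real = 1127.3/1.072 = 1051.59; growth vs 1989 (988.87) = 6.34%.
1991: real = 1228.8/1.068 = 1150.56; growth vs 1990 (1051.59) = 9.41%.

1991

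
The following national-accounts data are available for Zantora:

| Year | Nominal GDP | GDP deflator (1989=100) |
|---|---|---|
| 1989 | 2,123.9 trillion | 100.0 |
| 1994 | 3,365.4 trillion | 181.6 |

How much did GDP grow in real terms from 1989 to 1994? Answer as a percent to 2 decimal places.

Deflate each year: 1989 → 2123.9/1.000 = 2123.90; 1994 → 3365.4/1.816 = 1853.19.
So real GDP changed by 1853.19/2123.90 − 1 = -0.1275, i.e. -12.75%.

-12.75%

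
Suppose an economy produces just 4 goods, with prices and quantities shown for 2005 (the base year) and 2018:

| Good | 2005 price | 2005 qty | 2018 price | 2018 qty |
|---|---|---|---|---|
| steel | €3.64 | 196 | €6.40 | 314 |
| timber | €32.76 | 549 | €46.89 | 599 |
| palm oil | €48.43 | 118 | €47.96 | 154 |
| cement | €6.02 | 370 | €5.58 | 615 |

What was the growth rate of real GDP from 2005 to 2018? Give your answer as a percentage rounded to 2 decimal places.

19.84%

Real GDP 2005 = Nominal GDP 2005 = 3.64·196 + 32.76·549 + 48.43·118 + 6.02·370 = 26640.82.
Real GDP 2018 (at 2005 prices) = 3.64·314 + 32.76·599 + 48.43·154 + 6.02·615 = 31926.72.
Real growth = 31926.72/26640.82 − 1 = 0.1984.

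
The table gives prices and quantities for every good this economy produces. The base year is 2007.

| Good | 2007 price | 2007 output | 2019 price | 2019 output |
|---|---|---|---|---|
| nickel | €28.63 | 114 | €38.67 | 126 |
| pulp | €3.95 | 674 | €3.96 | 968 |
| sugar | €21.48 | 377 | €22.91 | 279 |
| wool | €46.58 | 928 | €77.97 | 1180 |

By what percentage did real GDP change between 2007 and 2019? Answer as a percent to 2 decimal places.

Real GDP 2007 = Nominal GDP 2007 = 28.63·114 + 3.95·674 + 21.48·377 + 46.58·928 = 57250.32.
Real GDP 2019 (at 2007 prices) = 28.63·126 + 3.95·968 + 21.48·279 + 46.58·1180 = 68388.30.
Real growth = 68388.30/57250.32 − 1 = 0.1945.

19.45%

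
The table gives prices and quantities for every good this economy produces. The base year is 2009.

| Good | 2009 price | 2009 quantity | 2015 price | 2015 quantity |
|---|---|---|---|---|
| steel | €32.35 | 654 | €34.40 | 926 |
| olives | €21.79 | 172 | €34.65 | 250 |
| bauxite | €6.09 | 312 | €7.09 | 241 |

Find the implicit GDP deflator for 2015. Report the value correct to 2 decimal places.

Nominal GDP 2015 = 34.40·926 + 34.65·250 + 7.09·241 = 42225.59.
Real GDP 2015 (at 2009 prices) = 32.35·926 + 21.79·250 + 6.09·241 = 36871.29.
Deflator = Nominal/Real × 100 = 42225.59/36871.29 × 100 = 114.522.

114.52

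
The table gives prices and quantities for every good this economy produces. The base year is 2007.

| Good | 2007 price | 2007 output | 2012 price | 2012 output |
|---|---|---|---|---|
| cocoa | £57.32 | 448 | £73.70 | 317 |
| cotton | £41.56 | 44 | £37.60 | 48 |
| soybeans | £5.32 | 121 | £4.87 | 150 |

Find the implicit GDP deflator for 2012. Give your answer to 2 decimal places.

123.54

Nominal GDP 2012 = 73.70·317 + 37.60·48 + 4.87·150 = 25898.20.
Real GDP 2012 (at 2007 prices) = 57.32·317 + 41.56·48 + 5.32·150 = 20963.32.
Deflator = Nominal/Real × 100 = 25898.20/20963.32 × 100 = 123.541.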